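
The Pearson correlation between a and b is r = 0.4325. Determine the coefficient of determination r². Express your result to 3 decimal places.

0.187

r² = (0.4325)² = 0.187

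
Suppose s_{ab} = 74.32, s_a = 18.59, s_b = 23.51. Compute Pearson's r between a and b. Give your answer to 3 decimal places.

r = Cov(a,b) / (s_a · s_b) = 74.32 / (18.59 × 23.51)
  = 74.32 / 437.0509 ≈ 0.170

0.170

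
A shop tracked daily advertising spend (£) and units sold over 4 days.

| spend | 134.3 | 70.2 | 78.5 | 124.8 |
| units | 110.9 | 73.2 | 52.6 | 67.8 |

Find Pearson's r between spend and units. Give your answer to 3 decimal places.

n = 4, Σx = 407.8, Σy = 304.5, Σx² = 44701.82, Σy² = 25020.65, Σxy = 32623.05
nΣxy − ΣxΣy = 130492.2 − 124175.1 = 6317.1
nΣx² − (Σx)² = 178807.28 − 166300.84 = 12506.44; nΣy² − (Σy)² = 100082.6 − 92720.25 = 7362.35
r = 6317.1 / √(12506.44 × 7362.35) = 6317.1 / 9595.6651 ≈ 0.658

0.658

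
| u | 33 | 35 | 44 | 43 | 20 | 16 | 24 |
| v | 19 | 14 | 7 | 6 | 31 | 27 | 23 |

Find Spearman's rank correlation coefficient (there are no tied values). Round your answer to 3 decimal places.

-0.929

Rank u: 4, 5, 7, 6, 2, 1, 3
Rank v: 4, 3, 2, 1, 7, 6, 5
d = rank(u) − rank(v): 0, 2, 5, 5, -5, -5, -2; Σd² = 108
ρ = 1 − 6Σd² / [n(n²−1)] = 1 − 6×108 / (7×48) = 1 − 648/336 ≈ -0.929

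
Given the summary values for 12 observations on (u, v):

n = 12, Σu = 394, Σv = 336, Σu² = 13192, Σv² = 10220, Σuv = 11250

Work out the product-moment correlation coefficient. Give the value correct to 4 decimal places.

0.4785

r = (nΣuv − ΣuΣv) / √[(nΣu² − (Σu)²)(nΣv² − (Σv)²)]
Numerator: 12×11250 − 394×336 = 2616
Denominator: √[(158304 − 155236)(122640 − 112896)] = √[3068 × 9744] = 5467.5947
r = 2616 / 5467.5947 ≈ 0.4785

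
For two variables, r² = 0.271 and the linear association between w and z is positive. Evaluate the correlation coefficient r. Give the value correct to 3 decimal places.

|r| = √0.271 = 0.521
The association is positive, so r = 0.521.

0.521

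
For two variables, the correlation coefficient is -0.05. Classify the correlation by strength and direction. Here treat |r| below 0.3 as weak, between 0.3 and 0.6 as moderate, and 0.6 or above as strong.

weak negative

r = -0.05 < 0 so the relationship is negative.
|r| = 0.05, which falls in the weak range.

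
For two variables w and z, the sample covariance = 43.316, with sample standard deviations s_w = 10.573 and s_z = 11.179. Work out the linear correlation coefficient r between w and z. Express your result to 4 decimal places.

r = Cov(w,z) / (s_w · s_z) = 43.316 / (10.573 × 11.179)
  = 43.316 / 118.1956 ≈ 0.3665

0.3665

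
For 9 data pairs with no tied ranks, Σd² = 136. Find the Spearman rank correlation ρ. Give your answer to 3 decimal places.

-0.133

ρ = 1 − 6Σd² / [n(n²−1)] = 1 − 6×136 / (9×80)
  = 1 − 816/720 = 1 − 1.1333 ≈ -0.133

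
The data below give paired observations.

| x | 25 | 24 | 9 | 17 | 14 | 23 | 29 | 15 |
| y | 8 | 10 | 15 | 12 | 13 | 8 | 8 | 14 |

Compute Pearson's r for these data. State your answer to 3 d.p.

n = 8, Σx = 156, Σy = 88, Σx² = 3362, Σy² = 1026, Σxy = 1587
nΣxy − ΣxΣy = 12696 − 13728 = -1032
nΣx² − (Σx)² = 26896 − 24336 = 2560; nΣy² − (Σy)² = 8208 − 7744 = 464
r = -1032 / √(2560 × 464) = -1032 / 1089.8807 ≈ -0.947

-0.947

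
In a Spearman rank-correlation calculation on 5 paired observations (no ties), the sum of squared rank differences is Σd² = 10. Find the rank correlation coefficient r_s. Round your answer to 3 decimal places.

0.500

ρ = 1 − 6Σd² / [n(n²−1)] = 1 − 6×10 / (5×24)
  = 1 − 60/120 = 1 − 0.5000 ≈ 0.500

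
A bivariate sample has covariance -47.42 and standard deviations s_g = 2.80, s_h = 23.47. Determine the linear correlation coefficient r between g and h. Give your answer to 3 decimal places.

r = Cov(g,h) / (s_g · s_h) = -47.42 / (2.80 × 23.47)
  = -47.42 / 65.7160 ≈ -0.722

-0.722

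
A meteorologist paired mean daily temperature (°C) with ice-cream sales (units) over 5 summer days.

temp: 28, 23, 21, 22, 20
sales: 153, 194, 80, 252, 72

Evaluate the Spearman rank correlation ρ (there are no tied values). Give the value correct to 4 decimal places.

0.6000

Rank temp: 5, 4, 2, 3, 1
Rank sales: 3, 4, 2, 5, 1
d = rank(temp) − rank(sales): 2, 0, 0, -2, 0; Σd² = 8
ρ = 1 − 6Σd² / [n(n²−1)] = 1 − 6×8 / (5×24) = 1 − 48/120 ≈ 0.6000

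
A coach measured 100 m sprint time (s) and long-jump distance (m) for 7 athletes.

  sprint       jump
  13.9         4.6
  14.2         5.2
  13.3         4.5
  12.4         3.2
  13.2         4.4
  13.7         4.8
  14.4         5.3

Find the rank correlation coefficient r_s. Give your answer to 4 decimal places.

0.9643

Rank sprint: 5, 6, 3, 1, 2, 4, 7
Rank jump: 4, 6, 3, 1, 2, 5, 7
d = rank(sprint) − rank(jump): 1, 0, 0, 0, 0, -1, 0; Σd² = 2
ρ = 1 − 6Σd² / [n(n²−1)] = 1 − 6×2 / (7×48) = 1 − 12/336 ≈ 0.9643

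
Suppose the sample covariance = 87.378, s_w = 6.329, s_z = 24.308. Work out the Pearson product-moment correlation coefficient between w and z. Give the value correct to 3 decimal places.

r = Cov(w,z) / (s_w · s_z) = 87.378 / (6.329 × 24.308)
  = 87.378 / 153.8453 ≈ 0.568

0.568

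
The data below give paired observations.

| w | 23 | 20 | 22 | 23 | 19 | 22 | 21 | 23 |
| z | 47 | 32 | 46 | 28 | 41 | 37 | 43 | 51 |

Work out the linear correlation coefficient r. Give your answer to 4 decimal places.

n = 8, Σw = 173, Σz = 325, Σw² = 3757, Σz² = 13633, Σwz = 7046
nΣwz − ΣwΣz = 56368 − 56225 = 143
nΣw² − (Σw)² = 30056 − 29929 = 127; nΣz² − (Σz)² = 109064 − 105625 = 3439
r = 143 / √(127 × 3439) = 143 / 660.8729 ≈ 0.2164

0.2164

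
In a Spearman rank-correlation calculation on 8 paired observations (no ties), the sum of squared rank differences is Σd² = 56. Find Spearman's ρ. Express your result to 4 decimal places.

ρ = 1 − 6Σd² / [n(n²−1)] = 1 − 6×56 / (8×63)
  = 1 − 336/504 = 1 − 0.66667 ≈ 0.3333

0.3333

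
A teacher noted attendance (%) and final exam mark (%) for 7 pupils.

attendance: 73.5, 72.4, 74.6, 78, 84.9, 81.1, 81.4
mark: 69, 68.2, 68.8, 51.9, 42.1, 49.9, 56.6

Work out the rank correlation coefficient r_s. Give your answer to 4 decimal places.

Rank attendance: 2, 1, 3, 4, 7, 5, 6
Rank mark: 7, 5, 6, 3, 1, 2, 4
d = rank(attendance) − rank(mark): -5, -4, -3, 1, 6, 3, 2; Σd² = 100
ρ = 1 − 6Σd² / [n(n²−1)] = 1 − 6×100 / (7×48) = 1 − 600/336 ≈ -0.7857

-0.7857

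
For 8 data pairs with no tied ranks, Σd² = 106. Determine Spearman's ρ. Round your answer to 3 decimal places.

ρ = 1 − 6Σd² / [n(n²−1)] = 1 − 6×106 / (8×63)
  = 1 − 636/504 = 1 − 1.2619 ≈ -0.262

-0.262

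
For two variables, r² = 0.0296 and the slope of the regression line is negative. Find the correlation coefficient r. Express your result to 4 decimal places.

|r| = √0.0296 = 0.1720
The association is negative, so r = −0.1720.

-0.1720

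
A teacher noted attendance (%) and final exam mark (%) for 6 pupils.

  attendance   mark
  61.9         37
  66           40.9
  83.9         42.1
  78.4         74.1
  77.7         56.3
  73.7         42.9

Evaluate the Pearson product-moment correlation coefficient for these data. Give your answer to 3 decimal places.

0.486

n = 6, Σx = 441.6, Σy = 293.3, Σx² = 32842.36, Σy² = 15315.13, Σxy = 21867.57
nΣxy − ΣxΣy = 131205.42 − 129521.28 = 1684.14
nΣx² − (Σx)² = 197054.16 − 195010.56 = 2043.6; nΣy² − (Σy)² = 91890.78 − 86024.89 = 5865.89
r = 1684.14 / √(2043.6 × 5865.89) = 1684.14 / 3462.3017 ≈ 0.486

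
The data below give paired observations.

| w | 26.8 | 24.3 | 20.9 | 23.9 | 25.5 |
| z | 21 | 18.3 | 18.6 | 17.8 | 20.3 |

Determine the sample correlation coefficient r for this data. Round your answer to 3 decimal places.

0.694

n = 5, Σw = 121.4, Σz = 96, Σw² = 2967, Σz² = 1850.78, Σwz = 2339.3
nΣwz − ΣwΣz = 11696.5 − 11654.4 = 42.1
nΣw² − (Σw)² = 14835 − 14737.96 = 97.04; nΣz² − (Σz)² = 9253.9 − 9216 = 37.9
r = 42.1 / √(97.04 × 37.9) = 42.1 / 60.6450 ≈ 0.694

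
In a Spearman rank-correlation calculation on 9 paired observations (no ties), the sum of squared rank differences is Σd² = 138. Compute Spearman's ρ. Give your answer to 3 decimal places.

ρ = 1 − 6Σd² / [n(n²−1)] = 1 − 6×138 / (9×80)
  = 1 − 828/720 = 1 − 1.1500 ≈ -0.150

-0.150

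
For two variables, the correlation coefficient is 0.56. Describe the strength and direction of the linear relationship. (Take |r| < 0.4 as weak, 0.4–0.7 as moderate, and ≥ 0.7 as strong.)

r = 0.56 > 0 so the relationship is positive.
|r| = 0.56, which falls in the moderate range.

moderate positive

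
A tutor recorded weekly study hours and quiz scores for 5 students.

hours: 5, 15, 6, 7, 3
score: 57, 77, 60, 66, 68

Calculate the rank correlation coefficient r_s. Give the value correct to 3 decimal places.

0.400

Rank hours: 2, 5, 3, 4, 1
Rank score: 1, 5, 2, 3, 4
d = rank(hours) − rank(score): 1, 0, 1, 1, -3; Σd² = 12
ρ = 1 − 6Σd² / [n(n²−1)] = 1 − 6×12 / (5×24) = 1 − 72/120 ≈ 0.400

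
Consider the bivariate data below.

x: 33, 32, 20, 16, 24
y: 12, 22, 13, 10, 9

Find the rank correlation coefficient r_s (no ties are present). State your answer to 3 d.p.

0.300

Rank x: 5, 4, 2, 1, 3
Rank y: 3, 5, 4, 2, 1
d = rank(x) − rank(y): 2, -1, -2, -1, 2; Σd² = 14
ρ = 1 − 6Σd² / [n(n²−1)] = 1 − 6×14 / (5×24) = 1 − 84/120 ≈ 0.300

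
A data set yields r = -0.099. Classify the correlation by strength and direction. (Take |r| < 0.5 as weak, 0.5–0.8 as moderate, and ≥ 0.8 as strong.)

weak negative

r = -0.099 < 0 so the relationship is negative.
|r| = 0.099, which falls in the weak range.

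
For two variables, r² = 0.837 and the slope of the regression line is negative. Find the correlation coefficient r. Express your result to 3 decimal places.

-0.915

|r| = √0.837 = 0.915
The association is negative, so r = −0.915.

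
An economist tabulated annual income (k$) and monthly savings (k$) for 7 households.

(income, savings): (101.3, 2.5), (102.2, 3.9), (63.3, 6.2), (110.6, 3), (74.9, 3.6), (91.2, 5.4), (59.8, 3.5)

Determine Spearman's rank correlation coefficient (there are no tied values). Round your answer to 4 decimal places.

-0.3571

Rank income: 5, 6, 2, 7, 3, 4, 1
Rank savings: 1, 5, 7, 2, 4, 6, 3
d = rank(income) − rank(savings): 4, 1, -5, 5, -1, -2, -2; Σd² = 76
ρ = 1 − 6Σd² / [n(n²−1)] = 1 − 6×76 / (7×48) = 1 − 456/336 ≈ -0.3571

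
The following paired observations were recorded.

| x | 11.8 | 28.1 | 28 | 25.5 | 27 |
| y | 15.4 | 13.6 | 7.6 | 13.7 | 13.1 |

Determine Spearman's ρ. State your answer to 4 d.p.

Rank x: 1, 5, 4, 2, 3
Rank y: 5, 3, 1, 4, 2
d = rank(x) − rank(y): -4, 2, 3, -2, 1; Σd² = 34
ρ = 1 − 6Σd² / [n(n²−1)] = 1 − 6×34 / (5×24) = 1 − 204/120 ≈ -0.7000

-0.7000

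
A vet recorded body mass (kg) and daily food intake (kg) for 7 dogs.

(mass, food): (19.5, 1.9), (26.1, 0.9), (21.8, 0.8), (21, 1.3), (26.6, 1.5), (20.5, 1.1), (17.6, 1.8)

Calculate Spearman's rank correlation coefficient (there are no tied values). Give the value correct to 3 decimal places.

Rank mass: 2, 6, 5, 4, 7, 3, 1
Rank food: 7, 2, 1, 4, 5, 3, 6
d = rank(mass) − rank(food): -5, 4, 4, 0, 2, 0, -5; Σd² = 86
ρ = 1 − 6Σd² / [n(n²−1)] = 1 − 6×86 / (7×48) = 1 − 516/336 ≈ -0.536

-0.536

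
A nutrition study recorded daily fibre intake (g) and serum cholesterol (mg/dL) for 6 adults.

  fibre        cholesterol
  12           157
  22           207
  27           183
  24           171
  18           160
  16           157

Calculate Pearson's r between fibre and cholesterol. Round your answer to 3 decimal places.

0.638

n = 6, Σx = 119, Σy = 1035, Σx² = 2513, Σy² = 180477, Σxy = 20875
nΣxy − ΣxΣy = 125250 − 123165 = 2085
nΣx² − (Σx)² = 15078 − 14161 = 917; nΣy² − (Σy)² = 1082862 − 1071225 = 11637
r = 2085 / √(917 × 11637) = 2085 / 3266.6694 ≈ 0.638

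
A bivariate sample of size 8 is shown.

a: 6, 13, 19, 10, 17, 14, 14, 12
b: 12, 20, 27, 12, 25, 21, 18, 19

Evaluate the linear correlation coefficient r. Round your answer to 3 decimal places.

0.942

n = 8, Σa = 105, Σb = 154, Σa² = 1491, Σb² = 3168, Σab = 2164
nΣab − ΣaΣb = 17312 − 16170 = 1142
nΣa² − (Σa)² = 11928 − 11025 = 903; nΣb² − (Σb)² = 25344 − 23716 = 1628
r = 1142 / √(903 × 1628) = 1142 / 1212.4702 ≈ 0.942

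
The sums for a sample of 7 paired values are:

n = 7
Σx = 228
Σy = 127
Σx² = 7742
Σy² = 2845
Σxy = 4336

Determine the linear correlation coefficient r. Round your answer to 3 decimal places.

0.483

r = (nΣxy − ΣxΣy) / √[(nΣx² − (Σx)²)(nΣy² − (Σy)²)]
Numerator: 7×4336 − 228×127 = 1396
Denominator: √[(54194 − 51984)(19915 − 16129)] = √[2210 × 3786] = 2892.5871
r = 1396 / 2892.5871 ≈ 0.483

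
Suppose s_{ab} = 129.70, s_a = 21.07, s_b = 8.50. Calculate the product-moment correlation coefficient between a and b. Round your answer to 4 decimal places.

0.7242

r = Cov(a,b) / (s_a · s_b) = 129.70 / (21.07 × 8.50)
  = 129.70 / 179.0950 ≈ 0.7242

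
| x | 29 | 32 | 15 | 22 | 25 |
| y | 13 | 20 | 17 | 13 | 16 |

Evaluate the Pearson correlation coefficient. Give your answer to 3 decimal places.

0.188

n = 5, Σx = 123, Σy = 79, Σx² = 3199, Σy² = 1283, Σxy = 1958
nΣxy − ΣxΣy = 9790 − 9717 = 73
nΣx² − (Σx)² = 15995 − 15129 = 866; nΣy² − (Σy)² = 6415 − 6241 = 174
r = 73 / √(866 × 174) = 73 / 388.1804 ≈ 0.188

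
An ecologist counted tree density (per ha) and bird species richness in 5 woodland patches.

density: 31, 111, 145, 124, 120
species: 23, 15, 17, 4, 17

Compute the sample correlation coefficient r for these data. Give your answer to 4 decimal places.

-0.5685

n = 5, Σx = 531, Σy = 76, Σx² = 64083, Σy² = 1348, Σxy = 7379
nΣxy − ΣxΣy = 36895 − 40356 = -3461
nΣx² − (Σx)² = 320415 − 281961 = 38454; nΣy² − (Σy)² = 6740 − 5776 = 964
r = -3461 / √(38454 × 964) = -3461 / 6088.4855 ≈ -0.5685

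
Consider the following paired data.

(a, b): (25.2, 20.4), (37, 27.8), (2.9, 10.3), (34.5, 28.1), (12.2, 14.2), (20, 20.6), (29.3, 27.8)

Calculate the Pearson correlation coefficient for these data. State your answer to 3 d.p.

n = 7, Σa = 161.1, Σb = 149.2, Σa² = 4610.03, Σb² = 3483.54, Σab = 3941.78
nΣab − ΣaΣb = 27592.46 − 24036.12 = 3556.34
nΣa² − (Σa)² = 32270.21 − 25953.21 = 6317; nΣb² − (Σb)² = 24384.78 − 22260.64 = 2124.14
r = 3556.34 / √(6317 × 2124.14) = 3556.34 / 3663.0851 ≈ 0.971

0.971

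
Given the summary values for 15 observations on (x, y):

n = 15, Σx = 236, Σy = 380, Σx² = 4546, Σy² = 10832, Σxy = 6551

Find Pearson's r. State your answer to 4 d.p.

0.5712

r = (nΣxy − ΣxΣy) / √[(nΣx² − (Σx)²)(nΣy² − (Σy)²)]
Numerator: 15×6551 − 236×380 = 8585
Denominator: √[(68190 − 55696)(162480 − 144400)] = √[12494 × 18080] = 15029.6880
r = 8585 / 15029.6880 ≈ 0.5712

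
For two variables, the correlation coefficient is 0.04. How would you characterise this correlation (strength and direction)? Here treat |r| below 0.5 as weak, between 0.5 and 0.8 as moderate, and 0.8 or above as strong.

weak positive

r = 0.04 > 0 so the relationship is positive.
|r| = 0.04, which falls in the weak range.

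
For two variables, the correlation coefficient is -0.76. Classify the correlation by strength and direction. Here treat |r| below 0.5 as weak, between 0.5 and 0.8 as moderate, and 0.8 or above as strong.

moderate negative

r = -0.76 < 0 so the relationship is negative.
|r| = 0.76, which falls in the moderate range.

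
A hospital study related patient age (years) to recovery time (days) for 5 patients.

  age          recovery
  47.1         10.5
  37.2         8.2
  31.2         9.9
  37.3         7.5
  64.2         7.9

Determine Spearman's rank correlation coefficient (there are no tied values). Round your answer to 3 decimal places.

Rank age: 4, 2, 1, 3, 5
Rank recovery: 5, 3, 4, 1, 2
d = rank(age) − rank(recovery): -1, -1, -3, 2, 3; Σd² = 24
ρ = 1 − 6Σd² / [n(n²−1)] = 1 − 6×24 / (5×24) = 1 − 144/120 ≈ -0.200

-0.200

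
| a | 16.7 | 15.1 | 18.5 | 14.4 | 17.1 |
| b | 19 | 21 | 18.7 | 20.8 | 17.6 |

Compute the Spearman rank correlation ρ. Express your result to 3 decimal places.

-0.800

Rank a: 3, 2, 5, 1, 4
Rank b: 3, 5, 2, 4, 1
d = rank(a) − rank(b): 0, -3, 3, -3, 3; Σd² = 36
ρ = 1 − 6Σd² / [n(n²−1)] = 1 − 6×36 / (5×24) = 1 − 216/120 ≈ -0.800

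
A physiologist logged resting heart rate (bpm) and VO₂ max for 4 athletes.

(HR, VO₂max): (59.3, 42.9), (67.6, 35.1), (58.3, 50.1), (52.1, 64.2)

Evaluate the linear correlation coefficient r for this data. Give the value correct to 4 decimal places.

-0.9551

n = 4, Σx = 237.3, Σy = 192.3, Σx² = 14199.55, Σy² = 9704.07, Σxy = 11182.38
nΣxy − ΣxΣy = 44729.52 − 45632.79 = -903.27
nΣx² − (Σx)² = 56798.2 − 56311.29 = 486.91; nΣy² − (Σy)² = 38816.28 − 36979.29 = 1836.99
r = -903.27 / √(486.91 × 1836.99) = -903.27 / 945.7530 ≈ -0.9551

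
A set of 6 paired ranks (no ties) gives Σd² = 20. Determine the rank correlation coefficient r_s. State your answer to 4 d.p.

ρ = 1 − 6Σd² / [n(n²−1)] = 1 − 6×20 / (6×35)
  = 1 − 120/210 = 1 − 0.57143 ≈ 0.4286

0.4286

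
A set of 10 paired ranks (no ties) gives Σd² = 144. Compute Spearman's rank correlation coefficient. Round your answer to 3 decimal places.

ρ = 1 − 6Σd² / [n(n²−1)] = 1 − 6×144 / (10×99)
  = 1 − 864/990 = 1 − 0.8727 ≈ 0.127

0.127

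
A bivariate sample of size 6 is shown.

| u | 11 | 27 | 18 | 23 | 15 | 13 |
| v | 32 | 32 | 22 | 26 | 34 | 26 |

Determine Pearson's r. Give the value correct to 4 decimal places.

-0.0650

n = 6, Σu = 107, Σv = 172, Σu² = 2097, Σv² = 5040, Σuv = 3058
nΣuv − ΣuΣv = 18348 − 18404 = -56
nΣu² − (Σu)² = 12582 − 11449 = 1133; nΣv² − (Σv)² = 30240 − 29584 = 656
r = -56 / √(1133 × 656) = -56 / 862.1183 ≈ -0.0650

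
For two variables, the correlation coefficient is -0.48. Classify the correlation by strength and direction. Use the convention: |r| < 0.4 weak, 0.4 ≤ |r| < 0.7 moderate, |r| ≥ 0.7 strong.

r = -0.48 < 0 so the relationship is negative.
|r| = 0.48, which falls in the moderate range.

moderate negative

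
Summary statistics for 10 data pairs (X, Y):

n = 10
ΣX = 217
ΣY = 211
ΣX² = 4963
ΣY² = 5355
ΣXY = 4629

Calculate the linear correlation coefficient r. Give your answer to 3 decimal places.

0.105

r = (nΣXY − ΣXΣY) / √[(nΣX² − (ΣX)²)(nΣY² − (ΣY)²)]
Numerator: 10×4629 − 217×211 = 503
Denominator: √[(49630 − 47089)(53550 − 44521)] = √[2541 × 9029] = 4789.8527
r = 503 / 4789.8527 ≈ 0.105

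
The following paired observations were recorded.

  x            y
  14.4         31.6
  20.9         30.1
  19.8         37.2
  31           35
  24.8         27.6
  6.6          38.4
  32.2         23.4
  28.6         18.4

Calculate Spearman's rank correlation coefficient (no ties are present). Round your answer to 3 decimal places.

Rank x: 2, 4, 3, 7, 5, 1, 8, 6
Rank y: 5, 4, 7, 6, 3, 8, 2, 1
d = rank(x) − rank(y): -3, 0, -4, 1, 2, -7, 6, 5; Σd² = 140
ρ = 1 − 6Σd² / [n(n²−1)] = 1 − 6×140 / (8×63) = 1 − 840/504 ≈ -0.667

-0.667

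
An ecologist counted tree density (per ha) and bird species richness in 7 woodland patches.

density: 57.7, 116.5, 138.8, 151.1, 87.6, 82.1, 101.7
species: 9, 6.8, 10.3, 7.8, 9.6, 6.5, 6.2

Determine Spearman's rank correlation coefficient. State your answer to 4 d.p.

0.1429

Rank density: 1, 5, 6, 7, 3, 2, 4
Rank species: 5, 3, 7, 4, 6, 2, 1
d = rank(density) − rank(species): -4, 2, -1, 3, -3, 0, 3; Σd² = 48
ρ = 1 − 6Σd² / [n(n²−1)] = 1 − 6×48 / (7×48) = 1 − 288/336 ≈ 0.1429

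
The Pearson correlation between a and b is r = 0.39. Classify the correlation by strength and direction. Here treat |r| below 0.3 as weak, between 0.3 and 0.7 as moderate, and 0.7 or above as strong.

moderate positive

r = 0.39 > 0 so the relationship is positive.
|r| = 0.39, which falls in the moderate range.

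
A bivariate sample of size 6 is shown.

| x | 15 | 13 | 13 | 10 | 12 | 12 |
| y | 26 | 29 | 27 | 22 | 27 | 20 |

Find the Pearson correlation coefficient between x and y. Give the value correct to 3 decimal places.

0.515

n = 6, Σx = 75, Σy = 151, Σx² = 951, Σy² = 3859, Σxy = 1902
nΣxy − ΣxΣy = 11412 − 11325 = 87
nΣx² − (Σx)² = 5706 − 5625 = 81; nΣy² − (Σy)² = 23154 − 22801 = 353
r = 87 / √(81 × 353) = 87 / 169.0946 ≈ 0.515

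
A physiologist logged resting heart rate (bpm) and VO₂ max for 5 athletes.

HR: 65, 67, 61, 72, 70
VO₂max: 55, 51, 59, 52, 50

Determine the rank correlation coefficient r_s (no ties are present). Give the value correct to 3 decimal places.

Rank HR: 2, 3, 1, 5, 4
Rank VO₂max: 4, 2, 5, 3, 1
d = rank(HR) − rank(VO₂max): -2, 1, -4, 2, 3; Σd² = 34
ρ = 1 − 6Σd² / [n(n²−1)] = 1 − 6×34 / (5×24) = 1 − 204/120 ≈ -0.700

-0.700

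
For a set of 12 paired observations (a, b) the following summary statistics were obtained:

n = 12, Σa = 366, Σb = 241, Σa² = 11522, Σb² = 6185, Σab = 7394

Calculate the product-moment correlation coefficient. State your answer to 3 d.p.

0.063

r = (nΣab − ΣaΣb) / √[(nΣa² − (Σa)²)(nΣb² − (Σb)²)]
Numerator: 12×7394 − 366×241 = 522
Denominator: √[(138264 − 133956)(74220 − 58081)] = √[4308 × 16139] = 8338.2739
r = 522 / 8338.2739 ≈ 0.063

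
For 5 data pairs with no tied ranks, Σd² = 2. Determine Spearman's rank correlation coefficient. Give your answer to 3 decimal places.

0.900

ρ = 1 − 6Σd² / [n(n²−1)] = 1 − 6×2 / (5×24)
  = 1 − 12/120 = 1 − 0.1000 ≈ 0.900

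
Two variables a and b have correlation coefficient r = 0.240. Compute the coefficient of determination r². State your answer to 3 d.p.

r² = (0.240)² = 0.058

0.058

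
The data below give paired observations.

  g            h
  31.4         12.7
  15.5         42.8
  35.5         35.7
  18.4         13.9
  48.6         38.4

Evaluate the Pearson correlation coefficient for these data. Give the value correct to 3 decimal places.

0.213

n = 5, Σg = 149.4, Σh = 143.5, Σg² = 5186.98, Σh² = 4935.39, Σgh = 4451.53
nΣgh − ΣgΣh = 22257.65 − 21438.9 = 818.75
nΣg² − (Σg)² = 25934.9 − 22320.36 = 3614.54; nΣh² − (Σh)² = 24676.95 − 20592.25 = 4084.7
r = 818.75 / √(3614.54 × 4084.7) = 818.75 / 3842.4356 ≈ 0.213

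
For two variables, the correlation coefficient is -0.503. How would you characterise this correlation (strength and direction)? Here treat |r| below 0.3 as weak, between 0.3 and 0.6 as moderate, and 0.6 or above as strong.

r = -0.503 < 0 so the relationship is negative.
|r| = 0.503, which falls in the moderate range.

moderate negative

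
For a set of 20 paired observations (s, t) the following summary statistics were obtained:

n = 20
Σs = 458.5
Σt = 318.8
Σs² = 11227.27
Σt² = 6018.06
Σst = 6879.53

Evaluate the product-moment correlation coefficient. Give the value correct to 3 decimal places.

r = (nΣst − ΣsΣt) / √[(nΣs² − (Σs)²)(nΣt² − (Σt)²)]
Numerator: 20×6879.53 − 458.5×318.8 = -8579.2
Denominator: √[(224545.4 − 210222.25)(120361.2 − 101633.44)] = √[14323.15 × 18727.76] = 16378.0498
r = -8579.2 / 16378.0498 ≈ -0.524

-0.524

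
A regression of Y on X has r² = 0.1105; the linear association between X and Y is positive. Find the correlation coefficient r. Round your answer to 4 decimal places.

|r| = √0.1105 = 0.3324
The association is positive, so r = 0.3324.

0.3324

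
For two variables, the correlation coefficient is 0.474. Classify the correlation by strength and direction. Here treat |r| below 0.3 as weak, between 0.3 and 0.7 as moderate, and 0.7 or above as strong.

r = 0.474 > 0 so the relationship is positive.
|r| = 0.474, which falls in the moderate range.

moderate positive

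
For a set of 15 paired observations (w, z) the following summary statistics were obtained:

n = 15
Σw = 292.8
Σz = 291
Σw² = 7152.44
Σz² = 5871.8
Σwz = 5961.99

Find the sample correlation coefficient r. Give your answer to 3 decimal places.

0.494

r = (nΣwz − ΣwΣz) / √[(nΣw² − (Σw)²)(nΣz² − (Σz)²)]
Numerator: 15×5961.99 − 292.8×291 = 4225.05
Denominator: √[(107286.6 − 85731.84)(88077 − 84681)] = √[21554.76 × 3396] = 8555.6978
r = 4225.05 / 8555.6978 ≈ 0.494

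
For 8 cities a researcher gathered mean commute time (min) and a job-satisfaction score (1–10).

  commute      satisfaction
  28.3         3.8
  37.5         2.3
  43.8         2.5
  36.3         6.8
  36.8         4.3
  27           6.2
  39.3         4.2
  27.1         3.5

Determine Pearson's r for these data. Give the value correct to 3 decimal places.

-0.340

n = 8, Σx = 276.1, Σy = 33.6, Σx² = 9805.41, Σy² = 159.04, Σxy = 1135.68
nΣxy − ΣxΣy = 9085.44 − 9276.96 = -191.52
nΣx² − (Σx)² = 78443.28 − 76231.21 = 2212.07; nΣy² − (Σy)² = 1272.32 − 1128.96 = 143.36
r = -191.52 / √(2212.07 × 143.36) = -191.52 / 563.1362 ≈ -0.340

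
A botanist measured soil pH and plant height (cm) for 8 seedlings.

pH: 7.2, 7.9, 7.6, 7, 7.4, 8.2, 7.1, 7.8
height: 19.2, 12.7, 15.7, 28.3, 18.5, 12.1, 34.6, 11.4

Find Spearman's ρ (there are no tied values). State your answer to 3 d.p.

Rank pH: 3, 7, 5, 1, 4, 8, 2, 6
Rank height: 6, 3, 4, 7, 5, 2, 8, 1
d = rank(pH) − rank(height): -3, 4, 1, -6, -1, 6, -6, 5; Σd² = 160
ρ = 1 − 6Σd² / [n(n²−1)] = 1 − 6×160 / (8×63) = 1 − 960/504 ≈ -0.905

-0.905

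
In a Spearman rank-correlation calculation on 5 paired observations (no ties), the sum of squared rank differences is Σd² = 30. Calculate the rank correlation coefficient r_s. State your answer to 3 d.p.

-0.500

ρ = 1 − 6Σd² / [n(n²−1)] = 1 − 6×30 / (5×24)
  = 1 − 180/120 = 1 − 1.5000 ≈ -0.500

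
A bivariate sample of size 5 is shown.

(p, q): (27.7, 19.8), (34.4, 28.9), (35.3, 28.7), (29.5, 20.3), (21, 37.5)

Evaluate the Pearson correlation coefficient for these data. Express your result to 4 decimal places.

-0.3390

n = 5, Σp = 147.9, Σq = 135.2, Σp² = 4507.99, Σq² = 3869.28, Σpq = 3942.08
nΣpq − ΣpΣq = 19710.4 − 19996.08 = -285.68
nΣp² − (Σp)² = 22539.95 − 21874.41 = 665.54; nΣq² − (Σq)² = 19346.4 − 18279.04 = 1067.36
r = -285.68 / √(665.54 × 1067.36) = -285.68 / 842.8350 ≈ -0.3390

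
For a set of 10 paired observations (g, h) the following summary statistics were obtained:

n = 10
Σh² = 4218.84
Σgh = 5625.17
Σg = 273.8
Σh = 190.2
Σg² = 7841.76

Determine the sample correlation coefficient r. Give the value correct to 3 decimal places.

r = (nΣgh − ΣgΣh) / √[(nΣg² − (Σg)²)(nΣh² − (Σh)²)]
Numerator: 10×5625.17 − 273.8×190.2 = 4174.94
Denominator: √[(78417.6 − 74966.44)(42188.4 − 36176.04)] = √[3451.16 × 6012.36] = 4555.1747
r = 4174.94 / 4555.1747 ≈ 0.917

0.917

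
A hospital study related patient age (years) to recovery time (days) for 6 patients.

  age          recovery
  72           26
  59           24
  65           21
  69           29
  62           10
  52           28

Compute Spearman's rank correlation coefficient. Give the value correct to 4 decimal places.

Rank age: 6, 2, 4, 5, 3, 1
Rank recovery: 4, 3, 2, 6, 1, 5
d = rank(age) − rank(recovery): 2, -1, 2, -1, 2, -4; Σd² = 30
ρ = 1 − 6Σd² / [n(n²−1)] = 1 − 6×30 / (6×35) = 1 − 180/210 ≈ 0.1429

0.1429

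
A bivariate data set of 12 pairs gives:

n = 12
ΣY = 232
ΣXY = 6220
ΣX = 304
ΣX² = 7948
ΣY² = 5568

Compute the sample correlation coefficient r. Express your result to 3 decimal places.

r = (nΣXY − ΣXΣY) / √[(nΣX² − (ΣX)²)(nΣY² − (ΣY)²)]
Numerator: 12×6220 − 304×232 = 4112
Denominator: √[(95376 − 92416)(66816 − 53824)] = √[2960 × 12992] = 6201.3160
r = 4112 / 6201.3160 ≈ 0.663

0.663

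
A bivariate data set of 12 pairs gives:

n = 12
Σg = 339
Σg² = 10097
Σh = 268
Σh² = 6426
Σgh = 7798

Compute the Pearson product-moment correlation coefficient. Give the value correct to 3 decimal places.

r = (nΣgh − ΣgΣh) / √[(nΣg² − (Σg)²)(nΣh² − (Σh)²)]
Numerator: 12×7798 − 339×268 = 2724
Denominator: √[(121164 − 114921)(77112 − 71824)] = √[6243 × 5288] = 5745.6926
r = 2724 / 5745.6926 ≈ 0.474

0.474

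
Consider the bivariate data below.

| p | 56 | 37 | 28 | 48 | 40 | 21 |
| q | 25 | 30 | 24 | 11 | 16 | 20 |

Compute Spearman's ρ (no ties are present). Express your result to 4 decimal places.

-0.0857

Rank p: 6, 3, 2, 5, 4, 1
Rank q: 5, 6, 4, 1, 2, 3
d = rank(p) − rank(q): 1, -3, -2, 4, 2, -2; Σd² = 38
ρ = 1 − 6Σd² / [n(n²−1)] = 1 − 6×38 / (6×35) = 1 − 228/210 ≈ -0.0857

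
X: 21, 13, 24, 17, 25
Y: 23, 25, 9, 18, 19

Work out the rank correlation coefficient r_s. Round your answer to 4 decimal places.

-0.5000

Rank X: 3, 1, 4, 2, 5
Rank Y: 4, 5, 1, 2, 3
d = rank(X) − rank(Y): -1, -4, 3, 0, 2; Σd² = 30
ρ = 1 − 6Σd² / [n(n²−1)] = 1 − 6×30 / (5×24) = 1 − 180/120 ≈ -0.5000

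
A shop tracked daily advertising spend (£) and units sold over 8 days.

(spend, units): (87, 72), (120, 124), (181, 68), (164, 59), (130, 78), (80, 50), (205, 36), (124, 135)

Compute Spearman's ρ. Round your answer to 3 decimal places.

Rank spend: 2, 3, 7, 6, 5, 1, 8, 4
Rank units: 5, 7, 4, 3, 6, 2, 1, 8
d = rank(spend) − rank(units): -3, -4, 3, 3, -1, -1, 7, -4; Σd² = 110
ρ = 1 − 6Σd² / [n(n²−1)] = 1 − 6×110 / (8×63) = 1 − 660/504 ≈ -0.310

-0.310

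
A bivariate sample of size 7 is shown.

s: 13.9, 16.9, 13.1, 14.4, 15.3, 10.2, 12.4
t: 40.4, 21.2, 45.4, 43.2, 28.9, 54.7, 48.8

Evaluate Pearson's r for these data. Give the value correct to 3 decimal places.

-0.949

n = 7, Σs = 96.2, Σt = 282.6, Σs² = 1349.68, Σt² = 12217.74, Σst = 3741.89
nΣst − ΣsΣt = 26193.23 − 27186.12 = -992.89
nΣs² − (Σs)² = 9447.76 − 9254.44 = 193.32; nΣt² − (Σt)² = 85524.18 − 79862.76 = 5661.42
r = -992.89 / √(193.32 × 5661.42) = -992.89 / 1046.1672 ≈ -0.949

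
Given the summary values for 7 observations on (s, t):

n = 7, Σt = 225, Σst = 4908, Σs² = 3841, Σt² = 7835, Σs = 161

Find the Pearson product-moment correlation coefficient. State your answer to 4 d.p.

-0.9257

r = (nΣst − ΣsΣt) / √[(nΣs² − (Σs)²)(nΣt² − (Σt)²)]
Numerator: 7×4908 − 161×225 = -1869
Denominator: √[(26887 − 25921)(54845 − 50625)] = √[966 × 4220] = 2019.0394
r = -1869 / 2019.0394 ≈ -0.9257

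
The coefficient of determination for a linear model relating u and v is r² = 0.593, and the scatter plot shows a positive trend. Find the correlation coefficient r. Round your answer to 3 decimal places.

|r| = √0.593 = 0.770
The association is positive, so r = 0.770.

0.770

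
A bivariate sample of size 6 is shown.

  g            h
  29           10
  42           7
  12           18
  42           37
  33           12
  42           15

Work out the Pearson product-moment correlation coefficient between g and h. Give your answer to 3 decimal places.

n = 6, Σg = 200, Σh = 99, Σg² = 7366, Σh² = 2211, Σgh = 3380
nΣgh − ΣgΣh = 20280 − 19800 = 480
nΣg² − (Σg)² = 44196 − 40000 = 4196; nΣh² − (Σh)² = 13266 − 9801 = 3465
r = 480 / √(4196 × 3465) = 480 / 3813.0224 ≈ 0.126

0.126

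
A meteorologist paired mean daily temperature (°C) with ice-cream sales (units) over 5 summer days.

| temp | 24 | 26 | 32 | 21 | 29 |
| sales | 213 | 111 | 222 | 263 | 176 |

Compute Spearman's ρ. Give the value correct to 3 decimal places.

Rank temp: 2, 3, 5, 1, 4
Rank sales: 3, 1, 4, 5, 2
d = rank(temp) − rank(sales): -1, 2, 1, -4, 2; Σd² = 26
ρ = 1 − 6Σd² / [n(n²−1)] = 1 − 6×26 / (5×24) = 1 − 156/120 ≈ -0.300

-0.300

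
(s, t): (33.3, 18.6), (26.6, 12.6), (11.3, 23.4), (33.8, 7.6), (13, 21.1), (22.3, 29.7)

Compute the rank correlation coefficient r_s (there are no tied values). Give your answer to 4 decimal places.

-0.7714

Rank s: 5, 4, 1, 6, 2, 3
Rank t: 3, 2, 5, 1, 4, 6
d = rank(s) − rank(t): 2, 2, -4, 5, -2, -3; Σd² = 62
ρ = 1 − 6Σd² / [n(n²−1)] = 1 − 6×62 / (6×35) = 1 − 372/210 ≈ -0.7714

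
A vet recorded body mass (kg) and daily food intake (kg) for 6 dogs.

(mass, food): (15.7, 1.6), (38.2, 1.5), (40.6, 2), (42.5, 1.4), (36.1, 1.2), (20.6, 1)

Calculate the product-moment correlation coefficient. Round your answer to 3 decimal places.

0.318

n = 6, Σx = 193.7, Σy = 8.7, Σx² = 6887.91, Σy² = 13.21, Σxy = 287.04
nΣxy − ΣxΣy = 1722.24 − 1685.19 = 37.05
nΣx² − (Σx)² = 41327.46 − 37519.69 = 3807.77; nΣy² − (Σy)² = 79.26 − 75.69 = 3.57
r = 37.05 / √(3807.77 × 3.57) = 37.05 / 116.5922 ≈ 0.318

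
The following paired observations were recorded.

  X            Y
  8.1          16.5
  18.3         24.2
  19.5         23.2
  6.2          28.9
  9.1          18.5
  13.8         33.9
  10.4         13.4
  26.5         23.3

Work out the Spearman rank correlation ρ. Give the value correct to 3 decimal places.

Rank X: 2, 6, 7, 1, 3, 5, 4, 8
Rank Y: 2, 6, 4, 7, 3, 8, 1, 5
d = rank(X) − rank(Y): 0, 0, 3, -6, 0, -3, 3, 3; Σd² = 72
ρ = 1 − 6Σd² / [n(n²−1)] = 1 − 6×72 / (8×63) = 1 − 432/504 ≈ 0.143

0.143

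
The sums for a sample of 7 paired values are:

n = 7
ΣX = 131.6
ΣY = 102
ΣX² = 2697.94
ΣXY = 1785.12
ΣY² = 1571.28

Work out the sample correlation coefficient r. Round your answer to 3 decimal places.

-0.960

r = (nΣXY − ΣXΣY) / √[(nΣX² − (ΣX)²)(nΣY² − (ΣY)²)]
Numerator: 7×1785.12 − 131.6×102 = -927.36
Denominator: √[(18885.58 − 17318.56)(10998.96 − 10404)] = √[1567.02 × 594.96] = 965.5642
r = -927.36 / 965.5642 ≈ -0.960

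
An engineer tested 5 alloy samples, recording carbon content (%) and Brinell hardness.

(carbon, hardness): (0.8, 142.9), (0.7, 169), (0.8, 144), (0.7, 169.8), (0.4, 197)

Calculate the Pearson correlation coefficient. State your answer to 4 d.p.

-0.9516

n = 5, Σx = 3.4, Σy = 822.7, Σx² = 2.42, Σy² = 137358.45, Σxy = 545.48
nΣxy − ΣxΣy = 2727.4 − 2797.18 = -69.78
nΣx² − (Σx)² = 12.1 − 11.56 = 0.54; nΣy² − (Σy)² = 686792.25 − 676835.29 = 9956.96
r = -69.78 / √(0.54 × 9956.96) = -69.78 / 73.3264 ≈ -0.9516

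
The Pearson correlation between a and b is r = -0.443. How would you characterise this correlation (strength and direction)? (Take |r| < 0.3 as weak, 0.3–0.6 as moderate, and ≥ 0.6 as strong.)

r = -0.443 < 0 so the relationship is negative.
|r| = 0.443, which falls in the moderate range.

moderate negative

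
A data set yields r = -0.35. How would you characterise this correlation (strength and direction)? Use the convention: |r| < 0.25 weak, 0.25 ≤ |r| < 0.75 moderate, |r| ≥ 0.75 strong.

r = -0.35 < 0 so the relationship is negative.
|r| = 0.35, which falls in the moderate range.

moderate negative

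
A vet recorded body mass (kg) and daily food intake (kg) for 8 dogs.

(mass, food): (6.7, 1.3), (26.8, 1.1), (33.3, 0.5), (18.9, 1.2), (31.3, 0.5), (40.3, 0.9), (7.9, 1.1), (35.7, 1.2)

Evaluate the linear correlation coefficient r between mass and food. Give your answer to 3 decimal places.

-0.533

n = 8, Σx = 200.9, Σy = 7.8, Σx² = 6169.91, Σy² = 8.3, Σxy = 180.97
nΣxy − ΣxΣy = 1447.76 − 1567.02 = -119.26
nΣx² − (Σx)² = 49359.28 − 40360.81 = 8998.47; nΣy² − (Σy)² = 66.4 − 60.84 = 5.56
r = -119.26 / √(8998.47 × 5.56) = -119.26 / 223.6772 ≈ -0.533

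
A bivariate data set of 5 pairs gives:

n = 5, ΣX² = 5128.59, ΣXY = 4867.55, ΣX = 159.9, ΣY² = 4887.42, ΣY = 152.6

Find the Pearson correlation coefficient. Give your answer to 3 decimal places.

-0.215

r = (nΣXY − ΣXΣY) / √[(nΣX² − (ΣX)²)(nΣY² − (ΣY)²)]
Numerator: 5×4867.55 − 159.9×152.6 = -62.99
Denominator: √[(25642.95 − 25568.01)(24437.1 − 23286.76)] = √[74.94 × 1150.34] = 293.6094
r = -62.99 / 293.6094 ≈ -0.215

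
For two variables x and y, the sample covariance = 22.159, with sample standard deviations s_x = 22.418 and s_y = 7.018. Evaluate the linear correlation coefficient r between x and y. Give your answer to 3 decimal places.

r = Cov(x,y) / (s_x · s_y) = 22.159 / (22.418 × 7.018)
  = 22.159 / 157.3295 ≈ 0.141

0.141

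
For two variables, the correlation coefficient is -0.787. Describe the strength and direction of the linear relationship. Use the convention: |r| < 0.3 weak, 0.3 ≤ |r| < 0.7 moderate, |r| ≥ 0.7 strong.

r = -0.787 < 0 so the relationship is negative.
|r| = 0.787, which falls in the strong range.

strong negative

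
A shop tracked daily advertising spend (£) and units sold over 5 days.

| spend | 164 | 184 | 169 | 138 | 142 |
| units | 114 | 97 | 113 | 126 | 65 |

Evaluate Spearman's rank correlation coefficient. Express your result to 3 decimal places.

Rank spend: 3, 5, 4, 1, 2
Rank units: 4, 2, 3, 5, 1
d = rank(spend) − rank(units): -1, 3, 1, -4, 1; Σd² = 28
ρ = 1 − 6Σd² / [n(n²−1)] = 1 − 6×28 / (5×24) = 1 − 168/120 ≈ -0.400

-0.400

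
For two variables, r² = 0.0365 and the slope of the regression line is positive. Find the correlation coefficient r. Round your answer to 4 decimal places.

0.1910

|r| = √0.0365 = 0.1910
The association is positive, so r = 0.1910.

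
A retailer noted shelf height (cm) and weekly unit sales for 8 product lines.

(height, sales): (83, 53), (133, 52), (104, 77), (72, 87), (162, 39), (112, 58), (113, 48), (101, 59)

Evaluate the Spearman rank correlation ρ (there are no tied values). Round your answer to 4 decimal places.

-0.8095

Rank height: 2, 7, 4, 1, 8, 5, 6, 3
Rank sales: 4, 3, 7, 8, 1, 5, 2, 6
d = rank(height) − rank(sales): -2, 4, -3, -7, 7, 0, 4, -3; Σd² = 152
ρ = 1 − 6Σd² / [n(n²−1)] = 1 − 6×152 / (8×63) = 1 − 912/504 ≈ -0.8095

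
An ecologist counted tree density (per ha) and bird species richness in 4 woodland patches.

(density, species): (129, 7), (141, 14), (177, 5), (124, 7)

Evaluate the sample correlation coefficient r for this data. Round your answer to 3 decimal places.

-0.285

n = 4, Σx = 571, Σy = 33, Σx² = 83227, Σy² = 319, Σxy = 4630
nΣxy − ΣxΣy = 18520 − 18843 = -323
nΣx² − (Σx)² = 332908 − 326041 = 6867; nΣy² − (Σy)² = 1276 − 1089 = 187
r = -323 / √(6867 × 187) = -323 / 1133.1942 ≈ -0.285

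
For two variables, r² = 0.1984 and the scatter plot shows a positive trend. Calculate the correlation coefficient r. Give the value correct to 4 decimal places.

0.4454

|r| = √0.1984 = 0.4454
The association is positive, so r = 0.4454.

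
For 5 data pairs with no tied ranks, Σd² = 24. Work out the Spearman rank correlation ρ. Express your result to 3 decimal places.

ρ = 1 − 6Σd² / [n(n²−1)] = 1 − 6×24 / (5×24)
  = 1 − 144/120 = 1 − 1.2000 ≈ -0.200

-0.200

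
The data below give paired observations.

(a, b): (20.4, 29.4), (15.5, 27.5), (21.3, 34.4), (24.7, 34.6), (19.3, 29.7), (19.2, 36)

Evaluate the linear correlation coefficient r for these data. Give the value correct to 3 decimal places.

0.629

n = 6, Σa = 120.4, Σb = 191.6, Σa² = 2461.32, Σb² = 6179.22, Σab = 3877.76
nΣab − ΣaΣb = 23266.56 − 23068.64 = 197.92
nΣa² − (Σa)² = 14767.92 − 14496.16 = 271.76; nΣb² − (Σb)² = 37075.32 − 36710.56 = 364.76
r = 197.92 / √(271.76 × 364.76) = 197.92 / 314.8447 ≈ 0.629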